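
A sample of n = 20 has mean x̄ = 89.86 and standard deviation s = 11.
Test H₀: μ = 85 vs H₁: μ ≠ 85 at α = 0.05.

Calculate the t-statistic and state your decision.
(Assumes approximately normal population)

df = n - 1 = 19
SE = s/√n = 11/√20 = 2.4597
t = (x̄ - μ₀)/SE = (89.86 - 85)/2.4597 = 1.9759
Critical value: t_{0.025,19} = ±2.093
p-value ≈ 0.0629
Decision: fail to reject H₀

Answer: t = 1.9759, fail to reject H₀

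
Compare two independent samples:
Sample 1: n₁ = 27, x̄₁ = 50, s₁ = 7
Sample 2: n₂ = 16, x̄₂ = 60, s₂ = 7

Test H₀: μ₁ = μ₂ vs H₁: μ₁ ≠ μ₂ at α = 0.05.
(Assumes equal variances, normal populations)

Pooled variance: s²_p = [26×7² + 15×7²]/(41) = 49.0000
s_p = 7.0000
SE = s_p×√(1/n₁ + 1/n₂) = 7.0000×√(1/27 + 1/16) = 2.2085
t = (x̄₁ - x̄₂)/SE = (50 - 60)/2.2085 = -4.5280
df = 41, t-critical = ±2.020
Decision: reject H₀

Answer: t = -4.5280, reject H₀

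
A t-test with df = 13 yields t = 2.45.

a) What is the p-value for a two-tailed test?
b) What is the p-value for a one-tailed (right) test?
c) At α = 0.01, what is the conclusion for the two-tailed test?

Using t-distribution with df = 13:
a) Two-tailed: p = 2×P(T > 2.45) = 0.0292
b) One-tailed: p = P(T > 2.45) = 0.0146
c) 0.0292 ≥ 0.01, fail to reject H₀

Answer: a) 0.0292, b) 0.0146, c) fail to reject H₀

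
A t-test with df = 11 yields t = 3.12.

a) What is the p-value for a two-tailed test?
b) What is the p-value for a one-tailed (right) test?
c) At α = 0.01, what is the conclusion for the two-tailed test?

Answer: a) 0.0097, b) 0.0049, c) reject H₀

Derivation:
Using t-distribution with df = 11:
a) Two-tailed: p = 2×P(T > 3.12) = 0.0097
b) One-tailed: p = P(T > 3.12) = 0.0049
c) 0.0097 < 0.01, reject H₀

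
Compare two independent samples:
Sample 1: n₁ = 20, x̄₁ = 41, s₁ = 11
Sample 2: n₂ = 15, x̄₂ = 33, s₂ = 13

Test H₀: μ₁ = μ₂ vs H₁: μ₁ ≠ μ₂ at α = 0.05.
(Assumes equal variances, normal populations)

Answer: t = 1.9699, fail to reject H₀

Derivation:
Pooled variance: s²_p = [19×11² + 14×13²]/(33) = 141.3636
s_p = 11.8896
SE = s_p×√(1/n₁ + 1/n₂) = 11.8896×√(1/20 + 1/15) = 4.0611
t = (x̄₁ - x̄₂)/SE = (41 - 33)/4.0611 = 1.9699
df = 33, t-critical = ±2.035
Decision: fail to reject H₀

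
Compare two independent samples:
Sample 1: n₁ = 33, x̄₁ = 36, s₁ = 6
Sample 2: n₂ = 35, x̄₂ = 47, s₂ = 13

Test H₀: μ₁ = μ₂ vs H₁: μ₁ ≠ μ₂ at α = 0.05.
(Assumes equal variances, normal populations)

Pooled variance: s²_p = [32×6² + 34×13²]/(66) = 104.5152
s_p = 10.2233
SE = s_p×√(1/n₁ + 1/n₂) = 10.2233×√(1/33 + 1/35) = 2.4806
t = (x̄₁ - x̄₂)/SE = (36 - 47)/2.4806 = -4.4344
df = 66, t-critical = ±1.997
Decision: reject H₀

Answer: t = -4.4344, reject H₀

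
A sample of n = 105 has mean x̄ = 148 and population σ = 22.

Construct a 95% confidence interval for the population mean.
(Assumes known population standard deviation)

Confidence level: 95%, α = 0.05
z_0.025 = 1.960
SE = σ/√n = 22/√105 = 2.1470
Margin of error = 1.960 × 2.1470 = 4.2081
CI: x̄ ± margin = 148 ± 4.2081
CI: (143.7919, 152.2081)

Answer: (143.7919, 152.2081)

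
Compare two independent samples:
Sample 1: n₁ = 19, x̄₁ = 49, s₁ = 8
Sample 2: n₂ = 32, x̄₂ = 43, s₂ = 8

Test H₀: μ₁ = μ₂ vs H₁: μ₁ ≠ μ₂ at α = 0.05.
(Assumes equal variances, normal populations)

Pooled variance: s²_p = [18×8² + 31×8²]/(49) = 64.0000
s_p = 8.0000
SE = s_p×√(1/n₁ + 1/n₂) = 8.0000×√(1/19 + 1/32) = 2.3170
t = (x̄₁ - x̄₂)/SE = (49 - 43)/2.3170 = 2.5896
df = 49, t-critical = ±2.010
Decision: reject H₀

Answer: t = 2.5896, reject H₀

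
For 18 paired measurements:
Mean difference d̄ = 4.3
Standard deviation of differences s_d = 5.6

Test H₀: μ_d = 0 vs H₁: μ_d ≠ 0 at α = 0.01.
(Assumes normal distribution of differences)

Answer: t = 3.2578, reject H₀

Derivation:
df = n - 1 = 17
SE = s_d/√n = 5.6/√18 = 1.3199
t = d̄/SE = 4.3/1.3199 = 3.2578
Critical value: t_{0.005,17} = ±2.898
p-value ≈ 0.0046
Decision: reject H₀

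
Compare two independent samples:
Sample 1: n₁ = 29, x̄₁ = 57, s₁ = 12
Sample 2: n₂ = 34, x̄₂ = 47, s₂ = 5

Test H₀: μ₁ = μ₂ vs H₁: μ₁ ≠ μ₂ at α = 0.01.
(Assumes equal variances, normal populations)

Answer: t = 4.4336, reject H₀

Derivation:
Pooled variance: s²_p = [28×12² + 33×5²]/(61) = 79.6230
s_p = 8.9232
SE = s_p×√(1/n₁ + 1/n₂) = 8.9232×√(1/29 + 1/34) = 2.2555
t = (x̄₁ - x̄₂)/SE = (57 - 47)/2.2555 = 4.4336
df = 61, t-critical = ±2.659
Decision: reject H₀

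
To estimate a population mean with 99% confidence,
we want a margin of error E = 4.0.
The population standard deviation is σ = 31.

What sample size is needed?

z_0.005 = 2.576
n = (z×σ/E)² = (2.576×31/4.0)²
n = 398.5613
Round up: n = 399

Answer: n = 399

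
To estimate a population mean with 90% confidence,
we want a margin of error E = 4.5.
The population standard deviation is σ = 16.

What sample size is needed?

z_0.05 = 1.645
n = (z×σ/E)² = (1.645×16/4.5)²
n = 34.2095
Round up: n = 35

Answer: n = 35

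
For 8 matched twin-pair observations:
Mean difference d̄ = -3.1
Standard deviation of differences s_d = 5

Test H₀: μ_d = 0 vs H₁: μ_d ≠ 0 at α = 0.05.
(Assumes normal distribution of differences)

df = n - 1 = 7
SE = s_d/√n = 5/√8 = 1.7678
t = d̄/SE = -3.1/1.7678 = -1.7536
Critical value: t_{0.025,7} = ±2.365
p-value ≈ 0.1229
Decision: fail to reject H₀

Answer: t = -1.7536, fail to reject H₀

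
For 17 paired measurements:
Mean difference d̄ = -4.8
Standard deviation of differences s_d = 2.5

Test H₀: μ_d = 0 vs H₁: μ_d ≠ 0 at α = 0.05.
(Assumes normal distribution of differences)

df = n - 1 = 16
SE = s_d/√n = 2.5/√17 = 0.6063
t = d̄/SE = -4.8/0.6063 = -7.9169
Critical value: t_{0.025,16} = ±2.120
p-value < 0.0001
Decision: reject H₀

Answer: t = -7.9169, reject H₀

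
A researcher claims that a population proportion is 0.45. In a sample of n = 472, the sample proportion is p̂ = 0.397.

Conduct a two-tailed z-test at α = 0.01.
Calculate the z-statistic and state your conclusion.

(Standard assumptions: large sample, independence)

H₀: p = 0.45, H₁: p ≠ 0.45
Standard error: SE = √(p₀(1-p₀)/n) = √(0.45×0.55/472) = 0.022899
z-statistic: z = (p̂ - p₀)/SE = (0.397 - 0.45)/0.022899 = -2.3145
Critical value: z_0.005 = ±2.576
p-value = 0.0206
Decision: fail to reject H₀ at α = 0.01

Answer: z = -2.3145, fail to reject H₀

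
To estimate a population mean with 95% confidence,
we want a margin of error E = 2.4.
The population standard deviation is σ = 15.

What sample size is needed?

z_0.025 = 1.960
n = (z×σ/E)² = (1.960×15/2.4)²
n = 150.0625
Round up: n = 151

Answer: n = 151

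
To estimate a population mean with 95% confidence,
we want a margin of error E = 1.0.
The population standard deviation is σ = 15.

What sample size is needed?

Answer: n = 865

Derivation:
z_0.025 = 1.960
n = (z×σ/E)² = (1.960×15/1.0)²
n = 864.3600
Round up: n = 865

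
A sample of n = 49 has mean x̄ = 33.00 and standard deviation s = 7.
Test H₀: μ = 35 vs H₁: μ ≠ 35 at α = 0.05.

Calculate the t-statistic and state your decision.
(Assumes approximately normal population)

Answer: t = -2.0000, fail to reject H₀

Derivation:
df = n - 1 = 48
SE = s/√n = 7/√49 = 1.0000
t = (x̄ - μ₀)/SE = (33.00 - 35)/1.0000 = -2.0000
Critical value: t_{0.025,48} = ±2.011
p-value ≈ 0.0512
Decision: fail to reject H₀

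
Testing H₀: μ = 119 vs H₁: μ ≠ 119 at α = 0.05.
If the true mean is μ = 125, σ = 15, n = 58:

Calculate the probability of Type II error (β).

SE = σ/√n = 15/√58 = 1.9696
Critical values: μ₀ ± z_0.025×SE = 119 ± 1.960×1.9696
Acceptance region: (115.1396, 122.8604)
Under H₁ (μ = 125): z_high = (122.8604 - 125)/1.9696 = -1.0863, z_low = (115.1396 - 125)/1.9696 = -5.0063
β = P(not reject | H₁) = Φ(-1.0863) - Φ(-5.0063) ≈ 0.1387

Answer: β ≈ 0.1387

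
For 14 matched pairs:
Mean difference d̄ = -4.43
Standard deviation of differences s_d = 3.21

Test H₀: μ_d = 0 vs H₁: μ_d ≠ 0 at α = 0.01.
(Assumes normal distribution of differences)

df = n - 1 = 13
SE = s_d/√n = 3.21/√14 = 0.8579
t = d̄/SE = -4.43/0.8579 = -5.1638
Critical value: t_{0.005,13} = ±3.012
p-value ≈ 0.0002
Decision: reject H₀

Answer: t = -5.1638, reject H₀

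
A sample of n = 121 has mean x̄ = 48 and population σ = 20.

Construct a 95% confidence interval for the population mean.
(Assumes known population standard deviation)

Answer: (44.4363, 51.5637)

Derivation:
Confidence level: 95%, α = 0.05
z_0.025 = 1.960
SE = σ/√n = 20/√121 = 1.8182
Margin of error = 1.960 × 1.8182 = 3.5637
CI: x̄ ± margin = 48 ± 3.5637
CI: (44.4363, 51.5637)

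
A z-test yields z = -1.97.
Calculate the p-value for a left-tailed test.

For z = -1.97:
p = P(Z < -1.97) = Φ(-1.97) = 0.0244

Answer: p-value ≈ 0.0244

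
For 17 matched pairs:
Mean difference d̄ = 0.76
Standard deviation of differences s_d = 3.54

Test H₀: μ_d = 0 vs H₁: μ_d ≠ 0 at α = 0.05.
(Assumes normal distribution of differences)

df = n - 1 = 16
SE = s_d/√n = 3.54/√17 = 0.8586
t = d̄/SE = 0.76/0.8586 = 0.8852
Critical value: t_{0.025,16} = ±2.120
p-value ≈ 0.3892
Decision: fail to reject H₀

Answer: t = 0.8852, fail to reject H₀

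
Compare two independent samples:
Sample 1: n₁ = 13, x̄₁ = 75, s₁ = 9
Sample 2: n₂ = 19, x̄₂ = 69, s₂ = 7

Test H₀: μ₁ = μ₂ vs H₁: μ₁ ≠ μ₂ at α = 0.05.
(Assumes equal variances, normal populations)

Answer: t = 2.1204, reject H₀

Derivation:
Pooled variance: s²_p = [12×9² + 18×7²]/(30) = 61.8000
s_p = 7.8613
SE = s_p×√(1/n₁ + 1/n₂) = 7.8613×√(1/13 + 1/19) = 2.8296
t = (x̄₁ - x̄₂)/SE = (75 - 69)/2.8296 = 2.1204
df = 30, t-critical = ±2.042
Decision: reject H₀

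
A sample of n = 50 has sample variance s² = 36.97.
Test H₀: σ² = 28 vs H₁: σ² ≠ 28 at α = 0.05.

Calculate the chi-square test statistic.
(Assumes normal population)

df = n - 1 = 49
χ² = (n-1)s²/σ₀² = 49×36.97/28 = 64.6975
Critical values: χ²_{0.975,49} = 31.555, χ²_{0.025,49} = 70.222
Rejection region: χ² < 31.555 or χ² > 70.222
Decision: fail to reject H₀

Answer: χ² = 64.6975, fail to reject H₀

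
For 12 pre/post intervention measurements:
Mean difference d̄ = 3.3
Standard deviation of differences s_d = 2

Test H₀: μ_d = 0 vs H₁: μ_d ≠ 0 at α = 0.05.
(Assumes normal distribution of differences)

Answer: t = 5.7153, reject H₀

Derivation:
df = n - 1 = 11
SE = s_d/√n = 2/√12 = 0.5774
t = d̄/SE = 3.3/0.5774 = 5.7153
Critical value: t_{0.025,11} = ±2.201
p-value ≈ 0.0001
Decision: reject H₀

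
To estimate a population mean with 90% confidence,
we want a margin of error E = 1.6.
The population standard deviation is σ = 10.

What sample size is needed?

Answer: n = 106

Derivation:
z_0.05 = 1.645
n = (z×σ/E)² = (1.645×10/1.6)²
n = 105.7041
Round up: n = 106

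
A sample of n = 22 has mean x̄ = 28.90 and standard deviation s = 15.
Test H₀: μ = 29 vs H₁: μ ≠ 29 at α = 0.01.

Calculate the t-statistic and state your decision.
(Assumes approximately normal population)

Answer: t = -0.0313, fail to reject H₀

Derivation:
df = n - 1 = 21
SE = s/√n = 15/√22 = 3.1980
t = (x̄ - μ₀)/SE = (28.90 - 29)/3.1980 = -0.0313
Critical value: t_{0.005,21} = ±2.831
p-value ≈ 0.9753
Decision: fail to reject H₀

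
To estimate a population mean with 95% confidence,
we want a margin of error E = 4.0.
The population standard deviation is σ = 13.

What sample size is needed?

z_0.025 = 1.960
n = (z×σ/E)² = (1.960×13/4.0)²
n = 40.5769
Round up: n = 41

Answer: n = 41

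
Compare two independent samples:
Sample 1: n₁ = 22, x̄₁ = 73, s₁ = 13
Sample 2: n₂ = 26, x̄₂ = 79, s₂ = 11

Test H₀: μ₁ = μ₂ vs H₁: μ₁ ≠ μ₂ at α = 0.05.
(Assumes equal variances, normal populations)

Pooled variance: s²_p = [21×13² + 25×11²]/(46) = 142.9130
s_p = 11.9546
SE = s_p×√(1/n₁ + 1/n₂) = 11.9546×√(1/22 + 1/26) = 3.4630
t = (x̄₁ - x̄₂)/SE = (73 - 79)/3.4630 = -1.7326
df = 46, t-critical = ±2.013
Decision: fail to reject H₀

Answer: t = -1.7326, fail to reject H₀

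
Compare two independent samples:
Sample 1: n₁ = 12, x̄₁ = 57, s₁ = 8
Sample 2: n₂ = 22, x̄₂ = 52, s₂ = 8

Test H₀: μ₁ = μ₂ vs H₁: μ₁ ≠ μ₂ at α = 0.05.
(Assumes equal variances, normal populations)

Pooled variance: s²_p = [11×8² + 21×8²]/(32) = 64.0000
s_p = 8.0000
SE = s_p×√(1/n₁ + 1/n₂) = 8.0000×√(1/12 + 1/22) = 2.8710
t = (x̄₁ - x̄₂)/SE = (57 - 52)/2.8710 = 1.7416
df = 32, t-critical = ±2.037
Decision: fail to reject H₀

Answer: t = 1.7416, fail to reject H₀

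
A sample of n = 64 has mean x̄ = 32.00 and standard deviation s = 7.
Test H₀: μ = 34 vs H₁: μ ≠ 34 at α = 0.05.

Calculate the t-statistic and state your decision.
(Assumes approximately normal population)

df = n - 1 = 63
SE = s/√n = 7/√64 = 0.8750
t = (x̄ - μ₀)/SE = (32.00 - 34)/0.8750 = -2.2857
Critical value: t_{0.025,63} = ±1.998
p-value ≈ 0.0256
Decision: reject H₀

Answer: t = -2.2857, reject H₀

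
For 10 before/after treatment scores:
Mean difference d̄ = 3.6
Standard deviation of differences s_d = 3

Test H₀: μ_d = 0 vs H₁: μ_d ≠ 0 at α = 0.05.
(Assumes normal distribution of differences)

df = n - 1 = 9
SE = s_d/√n = 3/√10 = 0.9487
t = d̄/SE = 3.6/0.9487 = 3.7947
Critical value: t_{0.025,9} = ±2.262
p-value ≈ 0.0043
Decision: reject H₀

Answer: t = 3.7947, reject H₀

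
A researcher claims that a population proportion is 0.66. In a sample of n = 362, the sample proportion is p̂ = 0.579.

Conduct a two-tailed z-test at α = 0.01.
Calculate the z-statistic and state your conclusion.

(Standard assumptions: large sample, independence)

H₀: p = 0.66, H₁: p ≠ 0.66
Standard error: SE = √(p₀(1-p₀)/n) = √(0.66×0.34/362) = 0.024898
z-statistic: z = (p̂ - p₀)/SE = (0.579 - 0.66)/0.024898 = -3.2533
Critical value: z_0.005 = ±2.576
p-value = 0.0011
Decision: reject H₀ at α = 0.01

Answer: z = -3.2533, reject H₀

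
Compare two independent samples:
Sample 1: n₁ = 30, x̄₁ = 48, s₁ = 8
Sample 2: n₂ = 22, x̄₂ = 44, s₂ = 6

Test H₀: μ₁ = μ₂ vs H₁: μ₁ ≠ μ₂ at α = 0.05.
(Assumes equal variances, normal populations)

Pooled variance: s²_p = [29×8² + 21×6²]/(50) = 52.2400
s_p = 7.2277
SE = s_p×√(1/n₁ + 1/n₂) = 7.2277×√(1/30 + 1/22) = 2.0288
t = (x̄₁ - x̄₂)/SE = (48 - 44)/2.0288 = 1.9716
df = 50, t-critical = ±2.009
Decision: fail to reject H₀

Answer: t = 1.9716, fail to reject H₀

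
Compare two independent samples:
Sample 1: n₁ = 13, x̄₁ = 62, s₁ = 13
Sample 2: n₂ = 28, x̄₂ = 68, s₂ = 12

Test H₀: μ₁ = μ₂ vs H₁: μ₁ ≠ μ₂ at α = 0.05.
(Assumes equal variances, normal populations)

Answer: t = -1.4516, fail to reject H₀

Derivation:
Pooled variance: s²_p = [12×13² + 27×12²]/(39) = 151.6923
s_p = 12.3163
SE = s_p×√(1/n₁ + 1/n₂) = 12.3163×√(1/13 + 1/28) = 4.1335
t = (x̄₁ - x̄₂)/SE = (62 - 68)/4.1335 = -1.4516
df = 39, t-critical = ±2.023
Decision: fail to reject H₀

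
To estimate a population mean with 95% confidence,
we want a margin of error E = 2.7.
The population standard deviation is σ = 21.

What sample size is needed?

z_0.025 = 1.960
n = (z×σ/E)² = (1.960×21/2.7)²
n = 232.3931
Round up: n = 233

Answer: n = 233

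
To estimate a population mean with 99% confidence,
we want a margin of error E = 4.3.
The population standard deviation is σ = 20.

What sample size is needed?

Answer: n = 144

Derivation:
z_0.005 = 2.576
n = (z×σ/E)² = (2.576×20/4.3)²
n = 143.5538
Round up: n = 144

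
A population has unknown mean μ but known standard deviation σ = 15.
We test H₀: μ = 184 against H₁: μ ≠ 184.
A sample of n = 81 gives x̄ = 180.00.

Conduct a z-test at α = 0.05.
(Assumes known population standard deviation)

Answer: z = -2.4000, reject H₀

Derivation:
Standard error: SE = σ/√n = 15/√81 = 1.6667
z-statistic: z = (x̄ - μ₀)/SE = (180.00 - 184)/1.6667 = -2.4000
Critical value: ±1.960
p-value = 0.0164
Decision: reject H₀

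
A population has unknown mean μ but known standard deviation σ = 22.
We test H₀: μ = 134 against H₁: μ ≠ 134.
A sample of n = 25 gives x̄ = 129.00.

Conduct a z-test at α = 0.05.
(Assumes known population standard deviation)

Standard error: SE = σ/√n = 22/√25 = 4.4000
z-statistic: z = (x̄ - μ₀)/SE = (129.00 - 134)/4.4000 = -1.1364
Critical value: ±1.960
p-value = 0.2558
Decision: fail to reject H₀

Answer: z = -1.1364, fail to reject H₀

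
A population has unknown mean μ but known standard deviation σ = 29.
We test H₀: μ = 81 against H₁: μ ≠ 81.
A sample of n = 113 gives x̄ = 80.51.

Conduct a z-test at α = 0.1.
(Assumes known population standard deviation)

Answer: z = -0.1796, fail to reject H₀

Derivation:
Standard error: SE = σ/√n = 29/√113 = 2.7281
z-statistic: z = (x̄ - μ₀)/SE = (80.51 - 81)/2.7281 = -0.1796
Critical value: ±1.645
p-value = 0.8575
Decision: fail to reject H₀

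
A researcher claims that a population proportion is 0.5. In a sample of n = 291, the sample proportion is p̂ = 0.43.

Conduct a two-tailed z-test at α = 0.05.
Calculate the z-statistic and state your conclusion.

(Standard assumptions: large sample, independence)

Answer: z = -2.3882, reject H₀

Derivation:
H₀: p = 0.5, H₁: p ≠ 0.5
Standard error: SE = √(p₀(1-p₀)/n) = √(0.5×0.5/291) = 0.029311
z-statistic: z = (p̂ - p₀)/SE = (0.43 - 0.5)/0.029311 = -2.3882
Critical value: z_0.025 = ±1.960
p-value = 0.0169
Decision: reject H₀ at α = 0.05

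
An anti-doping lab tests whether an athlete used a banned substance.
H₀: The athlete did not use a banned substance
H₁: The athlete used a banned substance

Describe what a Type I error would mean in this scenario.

Type I error (α): Rejecting H₀ when H₀ is true
Type II error (β): Failing to reject H₀ when H₁ is true

Answer: Falsely accusing a clean athlete of doping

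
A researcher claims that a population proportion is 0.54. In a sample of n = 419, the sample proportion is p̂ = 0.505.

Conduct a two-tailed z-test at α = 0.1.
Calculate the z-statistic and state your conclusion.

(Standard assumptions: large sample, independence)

Answer: z = -1.4375, fail to reject H₀

Derivation:
H₀: p = 0.54, H₁: p ≠ 0.54
Standard error: SE = √(p₀(1-p₀)/n) = √(0.54×0.46/419) = 0.024348
z-statistic: z = (p̂ - p₀)/SE = (0.505 - 0.54)/0.024348 = -1.4375
Critical value: z_0.05 = ±1.645
p-value = 0.1506
Decision: fail to reject H₀ at α = 0.1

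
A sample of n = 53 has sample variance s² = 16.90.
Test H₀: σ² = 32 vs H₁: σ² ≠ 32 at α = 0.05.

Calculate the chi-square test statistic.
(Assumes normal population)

df = n - 1 = 52
χ² = (n-1)s²/σ₀² = 52×16.90/32 = 27.4625
Critical values: χ²_{0.975,52} = 33.968, χ²_{0.025,52} = 73.810
Rejection region: χ² < 33.968 or χ² > 73.810
Decision: reject H₀

Answer: χ² = 27.4625, reject H₀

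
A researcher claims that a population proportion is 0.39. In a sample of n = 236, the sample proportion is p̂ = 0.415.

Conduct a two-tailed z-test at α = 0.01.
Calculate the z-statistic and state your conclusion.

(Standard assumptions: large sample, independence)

Answer: z = 0.7874, fail to reject H₀

Derivation:
H₀: p = 0.39, H₁: p ≠ 0.39
Standard error: SE = √(p₀(1-p₀)/n) = √(0.39×0.61/236) = 0.031750
z-statistic: z = (p̂ - p₀)/SE = (0.415 - 0.39)/0.031750 = 0.7874
Critical value: z_0.005 = ±2.576
p-value = 0.4310
Decision: fail to reject H₀ at α = 0.01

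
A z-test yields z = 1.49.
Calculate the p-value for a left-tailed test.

For z = 1.49:
p = P(Z < 1.49) = Φ(1.49) = 0.9319

Answer: p-value ≈ 0.9319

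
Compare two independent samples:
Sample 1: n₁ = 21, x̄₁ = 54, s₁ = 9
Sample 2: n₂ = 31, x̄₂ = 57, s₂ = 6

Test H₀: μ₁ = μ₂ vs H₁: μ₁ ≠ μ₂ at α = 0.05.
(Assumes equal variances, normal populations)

Pooled variance: s²_p = [20×9² + 30×6²]/(50) = 54.0000
s_p = 7.3485
SE = s_p×√(1/n₁ + 1/n₂) = 7.3485×√(1/21 + 1/31) = 2.0769
t = (x̄₁ - x̄₂)/SE = (54 - 57)/2.0769 = -1.4445
df = 50, t-critical = ±2.009
Decision: fail to reject H₀

Answer: t = -1.4445, fail to reject H₀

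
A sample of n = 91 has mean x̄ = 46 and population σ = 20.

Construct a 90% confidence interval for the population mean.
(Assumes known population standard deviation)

Answer: (42.5511, 49.4489)

Derivation:
Confidence level: 90%, α = 0.1
z_0.05 = 1.645
SE = σ/√n = 20/√91 = 2.0966
Margin of error = 1.645 × 2.0966 = 3.4489
CI: x̄ ± margin = 46 ± 3.4489
CI: (42.5511, 49.4489)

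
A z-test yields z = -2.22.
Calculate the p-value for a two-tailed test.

Answer: p-value ≈ 0.0264

Derivation:
For z = -2.22:
p = 2×P(Z > |-2.22|) = 2×(1 - Φ(2.22)) = 0.0264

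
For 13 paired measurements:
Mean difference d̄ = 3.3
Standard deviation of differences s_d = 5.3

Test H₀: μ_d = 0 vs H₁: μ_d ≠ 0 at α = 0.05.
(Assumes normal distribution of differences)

df = n - 1 = 12
SE = s_d/√n = 5.3/√13 = 1.4700
t = d̄/SE = 3.3/1.4700 = 2.2449
Critical value: t_{0.025,12} = ±2.179
p-value ≈ 0.0444
Decision: reject H₀

Answer: t = 2.2449, reject H₀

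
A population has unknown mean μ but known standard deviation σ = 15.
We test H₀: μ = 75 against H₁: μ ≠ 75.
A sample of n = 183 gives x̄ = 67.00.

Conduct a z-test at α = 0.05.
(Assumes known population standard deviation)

Standard error: SE = σ/√n = 15/√183 = 1.1088
z-statistic: z = (x̄ - μ₀)/SE = (67.00 - 75)/1.1088 = -7.2150
Critical value: ±1.960
p-value < 0.0001
Decision: reject H₀

Answer: z = -7.2150, reject H₀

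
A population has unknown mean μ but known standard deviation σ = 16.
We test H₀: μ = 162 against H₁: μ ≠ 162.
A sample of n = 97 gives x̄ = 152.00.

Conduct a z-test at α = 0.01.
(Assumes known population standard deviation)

Standard error: SE = σ/√n = 16/√97 = 1.6246
z-statistic: z = (x̄ - μ₀)/SE = (152.00 - 162)/1.6246 = -6.1554
Critical value: ±2.576
p-value < 0.0001
Decision: reject H₀

Answer: z = -6.1554, reject H₀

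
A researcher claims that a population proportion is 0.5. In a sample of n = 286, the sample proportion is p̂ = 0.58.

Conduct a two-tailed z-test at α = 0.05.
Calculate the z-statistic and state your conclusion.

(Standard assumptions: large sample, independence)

H₀: p = 0.5, H₁: p ≠ 0.5
Standard error: SE = √(p₀(1-p₀)/n) = √(0.5×0.5/286) = 0.029566
z-statistic: z = (p̂ - p₀)/SE = (0.58 - 0.5)/0.029566 = 2.7058
Critical value: z_0.025 = ±1.960
p-value = 0.0068
Decision: reject H₀ at α = 0.05

Answer: z = 2.7058, reject H₀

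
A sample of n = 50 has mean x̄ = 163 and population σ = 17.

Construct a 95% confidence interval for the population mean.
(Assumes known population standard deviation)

Answer: (158.2878, 167.7122)

Derivation:
Confidence level: 95%, α = 0.05
z_0.025 = 1.960
SE = σ/√n = 17/√50 = 2.4042
Margin of error = 1.960 × 2.4042 = 4.7122
CI: x̄ ± margin = 163 ± 4.7122
CI: (158.2878, 167.7122)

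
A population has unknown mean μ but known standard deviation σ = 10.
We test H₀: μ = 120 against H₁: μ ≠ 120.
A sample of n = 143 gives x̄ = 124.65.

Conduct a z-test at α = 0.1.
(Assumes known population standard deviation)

Answer: z = 5.5609, reject H₀

Derivation:
Standard error: SE = σ/√n = 10/√143 = 0.8362
z-statistic: z = (x̄ - μ₀)/SE = (124.65 - 120)/0.8362 = 5.5609
Critical value: ±1.645
p-value < 0.0001
Decision: reject H₀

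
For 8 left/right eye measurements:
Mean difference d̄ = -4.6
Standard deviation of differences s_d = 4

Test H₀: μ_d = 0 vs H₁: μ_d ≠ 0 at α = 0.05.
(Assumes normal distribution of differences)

df = n - 1 = 7
SE = s_d/√n = 4/√8 = 1.4142
t = d̄/SE = -4.6/1.4142 = -3.2527
Critical value: t_{0.025,7} = ±2.365
p-value ≈ 0.0140
Decision: reject H₀

Answer: t = -3.2527, reject H₀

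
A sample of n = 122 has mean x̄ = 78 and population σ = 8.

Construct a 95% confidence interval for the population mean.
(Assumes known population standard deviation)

Answer: (76.5804, 79.4196)

Derivation:
Confidence level: 95%, α = 0.05
z_0.025 = 1.960
SE = σ/√n = 8/√122 = 0.7243
Margin of error = 1.960 × 0.7243 = 1.4196
CI: x̄ ± margin = 78 ± 1.4196
CI: (76.5804, 79.4196)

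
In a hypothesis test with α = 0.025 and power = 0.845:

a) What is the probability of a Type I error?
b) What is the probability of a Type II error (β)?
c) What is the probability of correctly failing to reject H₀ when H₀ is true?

a) Type I error probability = α = 0.025
b) Power = P(reject H₀ | H₁ true) = 1 - β = 0.845, so Type II error probability = β = 1 - Power = 0.155
c) P(fail to reject H₀ | H₀ true) = 1 - α = 0.975

Answer: a) 0.025, b) 0.155, c) 0.975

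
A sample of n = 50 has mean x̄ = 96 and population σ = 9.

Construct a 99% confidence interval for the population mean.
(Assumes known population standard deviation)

Answer: (92.7213, 99.2787)

Derivation:
Confidence level: 99%, α = 0.01
z_0.005 = 2.576
SE = σ/√n = 9/√50 = 1.2728
Margin of error = 2.576 × 1.2728 = 3.2787
CI: x̄ ± margin = 96 ± 3.2787
CI: (92.7213, 99.2787)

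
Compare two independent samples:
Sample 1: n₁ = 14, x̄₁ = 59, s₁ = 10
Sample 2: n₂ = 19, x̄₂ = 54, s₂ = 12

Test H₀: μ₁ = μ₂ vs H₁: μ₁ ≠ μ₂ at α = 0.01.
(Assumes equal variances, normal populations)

Pooled variance: s²_p = [13×10² + 18×12²]/(31) = 125.5484
s_p = 11.2048
SE = s_p×√(1/n₁ + 1/n₂) = 11.2048×√(1/14 + 1/19) = 3.9466
t = (x̄₁ - x̄₂)/SE = (59 - 54)/3.9466 = 1.2669
df = 31, t-critical = ±2.744
Decision: fail to reject H₀

Answer: t = 1.2669, fail to reject H₀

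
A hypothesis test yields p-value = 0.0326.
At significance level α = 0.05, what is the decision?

Answer: reject H₀

Derivation:
Compare p-value to α:
0.0326 < 0.05
Decision: reject H₀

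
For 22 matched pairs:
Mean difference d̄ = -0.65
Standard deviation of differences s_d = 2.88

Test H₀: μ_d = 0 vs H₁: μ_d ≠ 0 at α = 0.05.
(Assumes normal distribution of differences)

df = n - 1 = 21
SE = s_d/√n = 2.88/√22 = 0.6140
t = d̄/SE = -0.65/0.6140 = -1.0586
Critical value: t_{0.025,21} = ±2.080
p-value ≈ 0.3018
Decision: fail to reject H₀

Answer: t = -1.0586, fail to reject H₀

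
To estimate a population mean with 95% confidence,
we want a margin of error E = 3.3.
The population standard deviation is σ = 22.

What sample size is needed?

Answer: n = 171

Derivation:
z_0.025 = 1.960
n = (z×σ/E)² = (1.960×22/3.3)²
n = 170.7378
Round up: n = 171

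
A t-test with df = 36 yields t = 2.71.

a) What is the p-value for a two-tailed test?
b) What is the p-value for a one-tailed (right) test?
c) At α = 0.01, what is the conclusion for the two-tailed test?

Using t-distribution with df = 36:
a) Two-tailed: p = 2×P(T > 2.71) = 0.0102
b) One-tailed: p = P(T > 2.71) = 0.0051
c) 0.0102 ≥ 0.01, fail to reject H₀

Answer: a) 0.0102, b) 0.0051, c) fail to reject H₀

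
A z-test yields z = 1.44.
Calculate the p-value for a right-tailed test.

For z = 1.44:
p = P(Z > 1.44) = 1 - Φ(1.44) = 0.0749

Answer: p-value ≈ 0.0749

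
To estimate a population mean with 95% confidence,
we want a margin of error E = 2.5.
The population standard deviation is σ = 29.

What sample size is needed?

z_0.025 = 1.960
n = (z×σ/E)² = (1.960×29/2.5)²
n = 516.9257
Round up: n = 517

Answer: n = 517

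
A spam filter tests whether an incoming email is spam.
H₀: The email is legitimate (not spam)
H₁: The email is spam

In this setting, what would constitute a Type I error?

Answer: Marking a legitimate email as spam

Derivation:
A Type I error (probability α) occurs when we reject a true H₀.
A Type II error (probability β) occurs when we fail to reject a false H₀.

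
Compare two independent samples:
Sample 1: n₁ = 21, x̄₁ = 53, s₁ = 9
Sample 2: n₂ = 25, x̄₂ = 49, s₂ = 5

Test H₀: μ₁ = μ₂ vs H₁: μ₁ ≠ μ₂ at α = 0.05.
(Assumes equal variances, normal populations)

Pooled variance: s²_p = [20×9² + 24×5²]/(44) = 50.4545
s_p = 7.1031
SE = s_p×√(1/n₁ + 1/n₂) = 7.1031×√(1/21 + 1/25) = 2.1026
t = (x̄₁ - x̄₂)/SE = (53 - 49)/2.1026 = 1.9024
df = 44, t-critical = ±2.015
Decision: fail to reject H₀

Answer: t = 1.9024, fail to reject H₀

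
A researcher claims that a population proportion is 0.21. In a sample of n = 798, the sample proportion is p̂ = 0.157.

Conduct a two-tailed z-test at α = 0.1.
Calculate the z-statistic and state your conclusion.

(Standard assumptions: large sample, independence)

Answer: z = -3.6757, reject H₀

Derivation:
H₀: p = 0.21, H₁: p ≠ 0.21
Standard error: SE = √(p₀(1-p₀)/n) = √(0.21×0.79/798) = 0.014419
z-statistic: z = (p̂ - p₀)/SE = (0.157 - 0.21)/0.014419 = -3.6757
Critical value: z_0.05 = ±1.645
p-value = 0.0002
Decision: reject H₀ at α = 0.1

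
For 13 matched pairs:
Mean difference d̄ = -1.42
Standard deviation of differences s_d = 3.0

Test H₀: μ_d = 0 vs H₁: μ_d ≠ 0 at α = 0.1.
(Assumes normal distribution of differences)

df = n - 1 = 12
SE = s_d/√n = 3.0/√13 = 0.8321
t = d̄/SE = -1.42/0.8321 = -1.7065
Critical value: t_{0.05,12} = ±1.782
p-value ≈ 0.1136
Decision: fail to reject H₀

Answer: t = -1.7065, fail to reject H₀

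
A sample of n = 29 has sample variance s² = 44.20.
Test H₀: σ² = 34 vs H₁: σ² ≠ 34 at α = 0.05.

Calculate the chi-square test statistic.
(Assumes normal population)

df = n - 1 = 28
χ² = (n-1)s²/σ₀² = 28×44.20/34 = 36.4000
Critical values: χ²_{0.975,28} = 15.308, χ²_{0.025,28} = 44.461
Rejection region: χ² < 15.308 or χ² > 44.461
Decision: fail to reject H₀

Answer: χ² = 36.4000, fail to reject H₀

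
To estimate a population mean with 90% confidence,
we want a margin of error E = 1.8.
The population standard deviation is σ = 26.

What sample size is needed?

z_0.05 = 1.645
n = (z×σ/E)² = (1.645×26/1.8)²
n = 564.5904
Round up: n = 565

Answer: n = 565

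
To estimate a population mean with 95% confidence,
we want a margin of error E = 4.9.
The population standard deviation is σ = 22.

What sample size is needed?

Answer: n = 78

Derivation:
z_0.025 = 1.960
n = (z×σ/E)² = (1.960×22/4.9)²
n = 77.4400
Round up: n = 78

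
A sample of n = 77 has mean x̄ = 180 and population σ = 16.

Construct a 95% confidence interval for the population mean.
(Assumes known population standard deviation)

Answer: (176.4261, 183.5739)

Derivation:
Confidence level: 95%, α = 0.05
z_0.025 = 1.960
SE = σ/√n = 16/√77 = 1.8234
Margin of error = 1.960 × 1.8234 = 3.5739
CI: x̄ ± margin = 180 ± 3.5739
CI: (176.4261, 183.5739)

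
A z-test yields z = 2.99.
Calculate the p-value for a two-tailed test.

For z = 2.99:
p = 2×P(Z > |2.99|) = 2×(1 - Φ(2.99)) = 0.0028

Answer: p-value ≈ 0.0028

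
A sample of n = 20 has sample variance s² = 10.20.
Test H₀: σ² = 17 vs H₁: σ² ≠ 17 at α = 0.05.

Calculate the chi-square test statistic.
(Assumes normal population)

Answer: χ² = 11.4000, fail to reject H₀

Derivation:
df = n - 1 = 19
χ² = (n-1)s²/σ₀² = 19×10.20/17 = 11.4000
Critical values: χ²_{0.975,19} = 8.907, χ²_{0.025,19} = 32.852
Rejection region: χ² < 8.907 or χ² > 32.852
Decision: fail to reject H₀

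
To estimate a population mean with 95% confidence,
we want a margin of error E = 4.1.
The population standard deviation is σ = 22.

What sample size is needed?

z_0.025 = 1.960
n = (z×σ/E)² = (1.960×22/4.1)²
n = 110.6088
Round up: n = 111

Answer: n = 111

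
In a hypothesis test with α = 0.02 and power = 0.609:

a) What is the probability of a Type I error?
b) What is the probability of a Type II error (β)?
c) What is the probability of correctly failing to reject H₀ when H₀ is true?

Answer: a) 0.02, b) 0.391, c) 0.98

Derivation:
a) Type I error probability = α = 0.02
b) Power = P(reject H₀ | H₁ true) = 1 - β = 0.609, so Type II error probability = β = 1 - Power = 0.391
c) P(fail to reject H₀ | H₀ true) = 1 - α = 0.98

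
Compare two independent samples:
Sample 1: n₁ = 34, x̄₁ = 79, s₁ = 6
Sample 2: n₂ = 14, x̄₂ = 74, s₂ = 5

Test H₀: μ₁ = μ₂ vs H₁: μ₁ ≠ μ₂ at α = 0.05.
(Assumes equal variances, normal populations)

Pooled variance: s²_p = [33×6² + 13×5²]/(46) = 32.8913
s_p = 5.7351
SE = s_p×√(1/n₁ + 1/n₂) = 5.7351×√(1/34 + 1/14) = 1.8212
t = (x̄₁ - x̄₂)/SE = (79 - 74)/1.8212 = 2.7454
df = 46, t-critical = ±2.013
Decision: reject H₀

Answer: t = 2.7454, reject H₀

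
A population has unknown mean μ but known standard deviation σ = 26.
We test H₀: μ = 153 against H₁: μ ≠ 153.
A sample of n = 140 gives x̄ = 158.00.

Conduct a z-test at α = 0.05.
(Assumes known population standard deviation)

Standard error: SE = σ/√n = 26/√140 = 2.1974
z-statistic: z = (x̄ - μ₀)/SE = (158.00 - 153)/2.1974 = 2.2754
Critical value: ±1.960
p-value = 0.0229
Decision: reject H₀

Answer: z = 2.2754, reject H₀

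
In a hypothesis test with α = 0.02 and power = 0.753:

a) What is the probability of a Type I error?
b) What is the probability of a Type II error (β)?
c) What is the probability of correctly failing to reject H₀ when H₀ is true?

a) Type I error probability = α = 0.02
b) Power = P(reject H₀ | H₁ true) = 1 - β = 0.753, so Type II error probability = β = 1 - Power = 0.247
c) P(fail to reject H₀ | H₀ true) = 1 - α = 0.98

Answer: a) 0.02, b) 0.247, c) 0.98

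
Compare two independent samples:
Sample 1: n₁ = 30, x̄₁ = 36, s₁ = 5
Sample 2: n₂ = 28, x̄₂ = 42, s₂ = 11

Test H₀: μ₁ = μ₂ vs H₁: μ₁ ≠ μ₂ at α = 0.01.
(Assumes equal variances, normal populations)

Pooled variance: s²_p = [29×5² + 27×11²]/(56) = 71.2857
s_p = 8.4431
SE = s_p×√(1/n₁ + 1/n₂) = 8.4431×√(1/30 + 1/28) = 2.2186
t = (x̄₁ - x̄₂)/SE = (36 - 42)/2.2186 = -2.7044
df = 56, t-critical = ±2.667
Decision: reject H₀

Answer: t = -2.7044, reject H₀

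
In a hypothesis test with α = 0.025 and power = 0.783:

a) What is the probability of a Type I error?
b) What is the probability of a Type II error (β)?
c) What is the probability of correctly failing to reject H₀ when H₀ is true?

a) Type I error probability = α = 0.025
b) Power = P(reject H₀ | H₁ true) = 1 - β = 0.783, so Type II error probability = β = 1 - Power = 0.217
c) P(fail to reject H₀ | H₀ true) = 1 - α = 0.975

Answer: a) 0.025, b) 0.217, c) 0.975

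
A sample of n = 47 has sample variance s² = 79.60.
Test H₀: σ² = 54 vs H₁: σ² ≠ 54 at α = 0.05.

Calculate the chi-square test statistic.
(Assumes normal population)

df = n - 1 = 46
χ² = (n-1)s²/σ₀² = 46×79.60/54 = 67.8074
Critical values: χ²_{0.975,46} = 29.160, χ²_{0.025,46} = 66.617
Rejection region: χ² < 29.160 or χ² > 66.617
Decision: reject H₀

Answer: χ² = 67.8074, reject H₀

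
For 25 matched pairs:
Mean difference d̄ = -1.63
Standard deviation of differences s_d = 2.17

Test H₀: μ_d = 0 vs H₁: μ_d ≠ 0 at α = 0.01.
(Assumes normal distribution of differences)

Answer: t = -3.7558, reject H₀

Derivation:
df = n - 1 = 24
SE = s_d/√n = 2.17/√25 = 0.4340
t = d̄/SE = -1.63/0.4340 = -3.7558
Critical value: t_{0.005,24} = ±2.797
p-value ≈ 0.0010
Decision: reject H₀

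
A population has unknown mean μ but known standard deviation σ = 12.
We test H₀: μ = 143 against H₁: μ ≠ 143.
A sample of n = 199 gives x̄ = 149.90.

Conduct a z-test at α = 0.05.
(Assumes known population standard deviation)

Standard error: SE = σ/√n = 12/√199 = 0.8507
z-statistic: z = (x̄ - μ₀)/SE = (149.90 - 143)/0.8507 = 8.1110
Critical value: ±1.960
p-value < 0.0001
Decision: reject H₀

Answer: z = 8.1110, reject H₀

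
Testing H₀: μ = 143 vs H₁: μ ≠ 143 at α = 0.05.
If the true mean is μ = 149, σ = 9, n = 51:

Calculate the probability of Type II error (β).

SE = σ/√n = 9/√51 = 1.2603
Critical values: μ₀ ± z_0.025×SE = 143 ± 1.960×1.2603
Acceptance region: (140.5298, 145.4702)
Under H₁ (μ = 149): z_high = (145.4702 - 149)/1.2603 = -2.8008, z_low = (140.5298 - 149)/1.2603 = -6.7208
β = P(not reject | H₁) = Φ(-2.8008) - Φ(-6.7208) ≈ 0.0025

Answer: β ≈ 0.0025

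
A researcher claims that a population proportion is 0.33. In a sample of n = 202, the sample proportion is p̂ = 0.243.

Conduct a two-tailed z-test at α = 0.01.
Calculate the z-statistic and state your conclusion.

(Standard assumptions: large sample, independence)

H₀: p = 0.33, H₁: p ≠ 0.33
Standard error: SE = √(p₀(1-p₀)/n) = √(0.33×0.67/202) = 0.033084
z-statistic: z = (p̂ - p₀)/SE = (0.243 - 0.33)/0.033084 = -2.6297
Critical value: z_0.005 = ±2.576
p-value = 0.0085
Decision: reject H₀ at α = 0.01

Answer: z = -2.6297, reject H₀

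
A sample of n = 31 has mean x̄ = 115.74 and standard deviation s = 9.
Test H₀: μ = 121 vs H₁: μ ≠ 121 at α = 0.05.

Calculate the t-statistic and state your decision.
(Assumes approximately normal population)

Answer: t = -3.2541, reject H₀

Derivation:
df = n - 1 = 30
SE = s/√n = 9/√31 = 1.6164
t = (x̄ - μ₀)/SE = (115.74 - 121)/1.6164 = -3.2541
Critical value: t_{0.025,30} = ±2.042
p-value ≈ 0.0028
Decision: reject H₀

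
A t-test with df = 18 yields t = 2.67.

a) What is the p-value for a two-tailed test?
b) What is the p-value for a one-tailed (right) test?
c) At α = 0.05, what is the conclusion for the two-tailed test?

Using t-distribution with df = 18:
a) Two-tailed: p = 2×P(T > 2.67) = 0.0156
b) One-tailed: p = P(T > 2.67) = 0.0078
c) 0.0156 < 0.05, reject H₀

Answer: a) 0.0156, b) 0.0078, c) reject H₀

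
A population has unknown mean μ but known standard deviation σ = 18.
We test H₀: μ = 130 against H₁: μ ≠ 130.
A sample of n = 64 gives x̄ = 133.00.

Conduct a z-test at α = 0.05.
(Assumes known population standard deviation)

Standard error: SE = σ/√n = 18/√64 = 2.2500
z-statistic: z = (x̄ - μ₀)/SE = (133.00 - 130)/2.2500 = 1.3333
Critical value: ±1.960
p-value = 0.1824
Decision: fail to reject H₀

Answer: z = 1.3333, fail to reject H₀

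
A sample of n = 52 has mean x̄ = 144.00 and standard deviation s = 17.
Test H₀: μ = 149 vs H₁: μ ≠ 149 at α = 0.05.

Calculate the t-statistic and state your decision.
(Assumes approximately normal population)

df = n - 1 = 51
SE = s/√n = 17/√52 = 2.3575
t = (x̄ - μ₀)/SE = (144.00 - 149)/2.3575 = -2.1209
Critical value: t_{0.025,51} = ±2.008
p-value ≈ 0.0388
Decision: reject H₀

Answer: t = -2.1209, reject H₀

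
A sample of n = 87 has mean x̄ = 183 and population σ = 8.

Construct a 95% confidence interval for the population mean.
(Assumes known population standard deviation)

Confidence level: 95%, α = 0.05
z_0.025 = 1.960
SE = σ/√n = 8/√87 = 0.8577
Margin of error = 1.960 × 0.8577 = 1.6811
CI: x̄ ± margin = 183 ± 1.6811
CI: (181.3189, 184.6811)

Answer: (181.3189, 184.6811)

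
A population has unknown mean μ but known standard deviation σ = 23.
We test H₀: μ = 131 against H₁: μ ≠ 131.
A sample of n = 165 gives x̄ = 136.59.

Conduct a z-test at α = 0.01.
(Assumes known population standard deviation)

Standard error: SE = σ/√n = 23/√165 = 1.7905
z-statistic: z = (x̄ - μ₀)/SE = (136.59 - 131)/1.7905 = 3.1220
Critical value: ±2.576
p-value = 0.0018
Decision: reject H₀

Answer: z = 3.1220, reject H₀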